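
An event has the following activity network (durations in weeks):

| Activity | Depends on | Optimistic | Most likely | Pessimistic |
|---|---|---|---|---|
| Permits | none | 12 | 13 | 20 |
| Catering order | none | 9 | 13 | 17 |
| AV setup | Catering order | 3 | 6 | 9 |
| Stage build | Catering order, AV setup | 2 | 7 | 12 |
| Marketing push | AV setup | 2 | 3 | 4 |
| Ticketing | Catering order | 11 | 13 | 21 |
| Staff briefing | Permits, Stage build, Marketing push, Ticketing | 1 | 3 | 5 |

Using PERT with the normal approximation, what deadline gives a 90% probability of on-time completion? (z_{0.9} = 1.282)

32.9 weeks

te_Permits = (12 + 4·13 + 20)/6 = 84/6 = 14; σ²_Permits = ((20−12)/6)² = 1.778
te_Catering order = (9 + 4·13 + 17)/6 = 78/6 = 13; σ²_Catering order = ((17−9)/6)² = 1.778
te_AV setup = (3 + 4·6 + 9)/6 = 36/6 = 6; σ²_AV setup = ((9−3)/6)² = 1.000
te_Stage build = (2 + 4·7 + 12)/6 = 42/6 = 7; σ²_Stage build = ((12−2)/6)² = 2.778
te_Marketing push = (2 + 4·3 + 4)/6 = 18/6 = 3; σ²_Marketing push = ((4−2)/6)² = 0.111
te_Ticketing = (11 + 4·13 + 21)/6 = 84/6 = 14; σ²_Ticketing = ((21−11)/6)² = 2.778
te_Staff briefing = (1 + 4·3 + 5)/6 = 18/6 = 3; σ²_Staff briefing = ((5−1)/6)² = 0.444

Forward pass:
ES_Permits = 0; EF_Permits = 14
ES_Catering order = 0; EF_Catering order = 13
ES_AV setup = 13; EF_AV setup = 13+6 = 19
ES_Stage build = max(EF_Catering order=13, EF_AV setup=19) = 19; EF_Stage build = 19+7 = 26
ES_Marketing push = 19; EF_Marketing push = 19+3 = 22
ES_Ticketing = 13; EF_Ticketing = 13+14 = 27
ES_Staff briefing = max(EF_Permits=14, EF_Stage build=26, EF_Marketing push=22, EF_Ticketing=27) = 27; EF_Staff briefing = 27+3 = 30
Expected project duration μ = 30 weeks. Critical path: Catering order → Ticketing → Staff briefing.

Variance along critical path = 1.778 + 2.778 + 0.444 = 5.000; σ = 2.236 weeks.
D = μ + z·σ = 30 + 1.282·2.236 = 32.9 weeks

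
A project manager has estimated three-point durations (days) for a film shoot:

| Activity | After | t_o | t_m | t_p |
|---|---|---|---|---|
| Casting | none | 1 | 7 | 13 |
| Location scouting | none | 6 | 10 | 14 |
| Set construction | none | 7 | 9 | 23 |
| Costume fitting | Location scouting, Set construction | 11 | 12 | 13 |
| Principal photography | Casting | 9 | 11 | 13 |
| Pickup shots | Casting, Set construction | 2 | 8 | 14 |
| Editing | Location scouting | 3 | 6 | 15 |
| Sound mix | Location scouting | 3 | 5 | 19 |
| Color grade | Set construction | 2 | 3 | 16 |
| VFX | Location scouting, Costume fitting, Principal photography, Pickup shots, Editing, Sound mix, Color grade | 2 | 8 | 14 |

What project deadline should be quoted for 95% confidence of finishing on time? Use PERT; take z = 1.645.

te_Casting = (1 + 4·7 + 13)/6 = 42/6 = 7; σ²_Casting = ((13−1)/6)² = 4.000
te_Location scouting = (6 + 4·10 + 14)/6 = 60/6 = 10; σ²_Location scouting = ((14−6)/6)² = 1.778
te_Set construction = (7 + 4·9 + 23)/6 = 66/6 = 11; σ²_Set construction = ((23−7)/6)² = 7.111
te_Costume fitting = (11 + 4·12 + 13)/6 = 72/6 = 12; σ²_Costume fitting = ((13−11)/6)² = 0.111
te_Principal photography = (9 + 4·11 + 13)/6 = 66/6 = 11; σ²_Principal photography = ((13−9)/6)² = 0.444
te_Pickup shots = (2 + 4·8 + 14)/6 = 48/6 = 8; σ²_Pickup shots = ((14−2)/6)² = 4.000
te_Editing = (3 + 4·6 + 15)/6 = 42/6 = 7; σ²_Editing = ((15−3)/6)² = 4.000
te_Sound mix = (3 + 4·5 + 19)/6 = 42/6 = 7; σ²_Sound mix = ((19−3)/6)² = 7.111
te_Color grade = (2 + 4·3 + 16)/6 = 30/6 = 5; σ²_Color grade = ((16−2)/6)² = 5.444
te_VFX = (2 + 4·8 + 14)/6 = 48/6 = 8; σ²_VFX = ((14−2)/6)² = 4.000

Forward pass:
ES_Casting = 0; EF_Casting = 7
ES_Location scouting = 0; EF_Location scouting = 10
ES_Set construction = 0; EF_Set construction = 11
ES_Costume fitting = max(EF_Location scouting=10, EF_Set construction=11) = 11; EF_Costume fitting = 11+12 = 23
ES_Principal photography = 7; EF_Principal photography = 7+11 = 18
ES_Pickup shots = max(EF_Casting=7, EF_Set construction=11) = 11; EF_Pickup shots = 11+8 = 19
ES_Editing = 10; EF_Editing = 10+7 = 17
ES_Sound mix = 10; EF_Sound mix = 10+7 = 17
ES_Color grade = 11; EF_Color grade = 11+5 = 16
ES_VFX = max(EF_Location scouting=10, EF_Costume fitting=23, EF_Principal photography=18, EF_Pickup shots=19, EF_Editing=17, EF_Sound mix=17, EF_Color grade=16) = 23; EF_VFX = 23+8 = 31
Expected project duration μ = 31 days. Critical path: Set construction → Costume fitting → VFX.

Variance along critical path = 7.111 + 0.111 + 4.000 = 11.222; σ = 3.350 days.
D = μ + z·σ = 31 + 1.645·3.350 = 36.5 days

36.5 days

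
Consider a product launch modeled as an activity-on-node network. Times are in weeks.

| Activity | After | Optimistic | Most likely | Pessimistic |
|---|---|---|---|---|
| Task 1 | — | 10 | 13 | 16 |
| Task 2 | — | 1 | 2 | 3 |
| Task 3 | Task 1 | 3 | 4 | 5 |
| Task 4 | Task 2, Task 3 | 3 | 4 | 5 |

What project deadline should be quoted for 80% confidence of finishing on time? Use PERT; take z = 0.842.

21.9 weeks

te_Task 1 = (10 + 4·13 + 16)/6 = 78/6 = 13; σ²_Task 1 = ((16−10)/6)² = 1.000
te_Task 2 = (1 + 4·2 + 3)/6 = 12/6 = 2; σ²_Task 2 = ((3−1)/6)² = 0.111
te_Task 3 = (3 + 4·4 + 5)/6 = 24/6 = 4; σ²_Task 3 = ((5−3)/6)² = 0.111
te_Task 4 = (3 + 4·4 + 5)/6 = 24/6 = 4; σ²_Task 4 = ((5−3)/6)² = 0.111

Forward pass:
ES_Task 1 = 0; EF_Task 1 = 13
ES_Task 2 = 0; EF_Task 2 = 2
ES_Task 3 = 13; EF_Task 3 = 13+4 = 17
ES_Task 4 = max(EF_Task 2=2, EF_Task 3=17) = 17; EF_Task 4 = 17+4 = 21
Expected project duration μ = 21 weeks. Critical path: Task 1 → Task 3 → Task 4.

Variance along critical path = 1.000 + 0.111 + 0.111 = 1.222; σ = 1.106 weeks.
D = μ + z·σ = 21 + 0.842·1.106 = 21.9 weeks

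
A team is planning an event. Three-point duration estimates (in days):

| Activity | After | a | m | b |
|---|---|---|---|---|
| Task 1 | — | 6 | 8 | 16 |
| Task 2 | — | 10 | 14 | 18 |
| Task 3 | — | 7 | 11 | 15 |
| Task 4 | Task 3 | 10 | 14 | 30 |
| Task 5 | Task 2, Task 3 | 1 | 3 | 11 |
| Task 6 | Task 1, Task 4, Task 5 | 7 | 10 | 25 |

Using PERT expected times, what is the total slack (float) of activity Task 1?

18 days

te_Task 1 = (6 + 4·8 + 16)/6 = 54/6 = 9
te_Task 2 = (10 + 4·14 + 18)/6 = 84/6 = 14
te_Task 3 = (7 + 4·11 + 15)/6 = 66/6 = 11
te_Task 4 = (10 + 4·14 + 30)/6 = 96/6 = 16
te_Task 5 = (1 + 4·3 + 11)/6 = 24/6 = 4
te_Task 6 = (7 + 4·10 + 25)/6 = 72/6 = 12

Forward pass:
ES_Task 1 = 0; EF_Task 1 = 9
ES_Task 2 = 0; EF_Task 2 = 14
ES_Task 3 = 0; EF_Task 3 = 11
ES_Task 4 = 11; EF_Task 4 = 11+16 = 27
ES_Task 5 = max(EF_Task 2=14, EF_Task 3=11) = 14; EF_Task 5 = 14+4 = 18
ES_Task 6 = max(EF_Task 1=9, EF_Task 4=27, EF_Task 5=18) = 27; EF_Task 6 = 27+12 = 39
Expected project duration μ = 39 days. Critical path: Task 3 → Task 4 → Task 6.

Backward pass:
LF_Task 6 = 39; LS_Task 6 = 39−12 = 27
LF_Task 5 = LS_Task 6 = 27; LS_Task 5 = 27−4 = 23
LF_Task 4 = LS_Task 6 = 27; LS_Task 4 = 27−16 = 11
LF_Task 3 = min(LS_Task 4=11, LS_Task 5=23) = 11; LS_Task 3 = 11−11 = 0
LF_Task 2 = LS_Task 5 = 23; LS_Task 2 = 23−14 = 9
LF_Task 1 = LS_Task 6 = 27; LS_Task 1 = 27−9 = 18
Slack_Task 1 = LS_Task 1 − ES_Task 1 = 18 − 0 = 18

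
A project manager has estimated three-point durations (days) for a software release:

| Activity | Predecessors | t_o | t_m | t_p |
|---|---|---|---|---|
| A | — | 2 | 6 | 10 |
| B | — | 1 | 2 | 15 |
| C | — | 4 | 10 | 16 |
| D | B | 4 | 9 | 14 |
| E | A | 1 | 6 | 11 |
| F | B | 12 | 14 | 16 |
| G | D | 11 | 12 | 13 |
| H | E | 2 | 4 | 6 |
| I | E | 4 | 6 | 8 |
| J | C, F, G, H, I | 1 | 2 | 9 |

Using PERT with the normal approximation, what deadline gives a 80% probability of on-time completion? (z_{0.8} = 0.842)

te_A = (2 + 4·6 + 10)/6 = 36/6 = 6; σ²_A = ((10−2)/6)² = 1.778
te_B = (1 + 4·2 + 15)/6 = 24/6 = 4; σ²_B = ((15−1)/6)² = 5.444
te_C = (4 + 4·10 + 16)/6 = 60/6 = 10; σ²_C = ((16−4)/6)² = 4.000
te_D = (4 + 4·9 + 14)/6 = 54/6 = 9; σ²_D = ((14−4)/6)² = 2.778
te_E = (1 + 4·6 + 11)/6 = 36/6 = 6; σ²_E = ((11−1)/6)² = 2.778
te_F = (12 + 4·14 + 16)/6 = 84/6 = 14; σ²_F = ((16−12)/6)² = 0.444
te_G = (11 + 4·12 + 13)/6 = 72/6 = 12; σ²_G = ((13−11)/6)² = 0.111
te_H = (2 + 4·4 + 6)/6 = 24/6 = 4; σ²_H = ((6−2)/6)² = 0.444
te_I = (4 + 4·6 + 8)/6 = 36/6 = 6; σ²_I = ((8−4)/6)² = 0.444
te_J = (1 + 4·2 + 9)/6 = 18/6 = 3; σ²_J = ((9−1)/6)² = 1.778

Forward pass:
ES_A = 0; EF_A = 6
ES_B = 0; EF_B = 4
ES_C = 0; EF_C = 10
ES_D = 4; EF_D = 4+9 = 13
ES_E = 6; EF_E = 6+6 = 12
ES_F = 4; EF_F = 4+14 = 18
ES_G = 13; EF_G = 13+12 = 25
ES_H = 12; EF_H = 12+4 = 16
ES_I = 12; EF_I = 12+6 = 18
ES_J = max(EF_C=10, EF_F=18, EF_G=25, EF_H=16, EF_I=18) = 25; EF_J = 25+3 = 28
Expected project duration μ = 28 days. Critical path: B → D → G → J.

Variance along critical path = 5.444 + 2.778 + 0.111 + 1.778 = 10.111; σ = 3.180 days.
D = μ + z·σ = 28 + 0.842·3.180 = 30.7 days

30.7 days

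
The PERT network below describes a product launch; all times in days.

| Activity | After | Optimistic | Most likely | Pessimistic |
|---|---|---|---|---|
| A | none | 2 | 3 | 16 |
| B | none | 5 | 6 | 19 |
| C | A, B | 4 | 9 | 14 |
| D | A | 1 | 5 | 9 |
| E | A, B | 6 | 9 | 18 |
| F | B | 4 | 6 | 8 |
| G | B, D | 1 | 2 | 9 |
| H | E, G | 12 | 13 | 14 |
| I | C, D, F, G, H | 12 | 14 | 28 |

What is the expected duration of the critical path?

47 days

te_A = (2 + 4·3 + 16)/6 = 30/6 = 5
te_B = (5 + 4·6 + 19)/6 = 48/6 = 8
te_C = (4 + 4·9 + 14)/6 = 54/6 = 9
te_D = (1 + 4·5 + 9)/6 = 30/6 = 5
te_E = (6 + 4·9 + 18)/6 = 60/6 = 10
te_F = (4 + 4·6 + 8)/6 = 36/6 = 6
te_G = (1 + 4·2 + 9)/6 = 18/6 = 3
te_H = (12 + 4·13 + 14)/6 = 78/6 = 13
te_I = (12 + 4·14 + 28)/6 = 96/6 = 16

Forward pass:
ES_A = 0; EF_A = 5
ES_B = 0; EF_B = 8
ES_C = max(EF_A=5, EF_B=8) = 8; EF_C = 8+9 = 17
ES_D = 5; EF_D = 5+5 = 10
ES_E = max(EF_A=5, EF_B=8) = 8; EF_E = 8+10 = 18
ES_F = 8; EF_F = 8+6 = 14
ES_G = max(EF_B=8, EF_D=10) = 10; EF_G = 10+3 = 13
ES_H = max(EF_E=18, EF_G=13) = 18; EF_H = 18+13 = 31
ES_I = max(EF_C=17, EF_D=10, EF_F=14, EF_G=13, EF_H=31) = 31; EF_I = 31+16 = 47
Expected project duration μ = 47 days. Critical path: B → E → H → I.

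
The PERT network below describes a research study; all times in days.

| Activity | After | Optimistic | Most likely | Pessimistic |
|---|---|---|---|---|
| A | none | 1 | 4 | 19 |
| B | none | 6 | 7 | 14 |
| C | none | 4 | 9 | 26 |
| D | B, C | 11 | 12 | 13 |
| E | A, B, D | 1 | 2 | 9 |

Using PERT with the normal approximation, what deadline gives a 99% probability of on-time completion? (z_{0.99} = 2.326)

te_A = (1 + 4·4 + 19)/6 = 36/6 = 6; σ²_A = ((19−1)/6)² = 9.000
te_B = (6 + 4·7 + 14)/6 = 48/6 = 8; σ²_B = ((14−6)/6)² = 1.778
te_C = (4 + 4·9 + 26)/6 = 66/6 = 11; σ²_C = ((26−4)/6)² = 13.444
te_D = (11 + 4·12 + 13)/6 = 72/6 = 12; σ²_D = ((13−11)/6)² = 0.111
te_E = (1 + 4·2 + 9)/6 = 18/6 = 3; σ²_E = ((9−1)/6)² = 1.778

Forward pass:
ES_A = 0; EF_A = 6
ES_B = 0; EF_B = 8
ES_C = 0; EF_C = 11
ES_D = max(EF_B=8, EF_C=11) = 11; EF_D = 11+12 = 23
ES_E = max(EF_A=6, EF_B=8, EF_D=23) = 23; EF_E = 23+3 = 26
Expected project duration μ = 26 days. Critical path: C → D → E.

Variance along critical path = 13.444 + 0.111 + 1.778 = 15.333; σ = 3.916 days.
D = μ + z·σ = 26 + 2.326·3.916 = 35.1 days

35.1 days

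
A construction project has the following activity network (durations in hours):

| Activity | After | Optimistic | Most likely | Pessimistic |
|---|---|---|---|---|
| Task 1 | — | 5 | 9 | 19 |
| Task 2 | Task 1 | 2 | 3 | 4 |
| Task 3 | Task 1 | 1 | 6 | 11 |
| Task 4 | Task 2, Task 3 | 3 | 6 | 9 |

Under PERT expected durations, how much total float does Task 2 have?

3 hours

te_Task 1 = (5 + 4·9 + 19)/6 = 60/6 = 10
te_Task 2 = (2 + 4·3 + 4)/6 = 18/6 = 3
te_Task 3 = (1 + 4·6 + 11)/6 = 36/6 = 6
te_Task 4 = (3 + 4·6 + 9)/6 = 36/6 = 6

Forward pass:
ES_Task 1 = 0; EF_Task 1 = 10
ES_Task 2 = 10; EF_Task 2 = 10+3 = 13
ES_Task 3 = 10; EF_Task 3 = 10+6 = 16
ES_Task 4 = max(EF_Task 2=13, EF_Task 3=16) = 16; EF_Task 4 = 16+6 = 22
Expected project duration μ = 22 hours. Critical path: Task 1 → Task 3 → Task 4.

Backward pass:
LF_Task 4 = 22; LS_Task 4 = 22−6 = 16
LF_Task 3 = LS_Task 4 = 16; LS_Task 3 = 16−6 = 10
LF_Task 2 = LS_Task 4 = 16; LS_Task 2 = 16−3 = 13
LF_Task 1 = min(LS_Task 2=13, LS_Task 3=10) = 10; LS_Task 1 = 10−10 = 0
Slack_Task 2 = LS_Task 2 − ES_Task 2 = 13 − 10 = 3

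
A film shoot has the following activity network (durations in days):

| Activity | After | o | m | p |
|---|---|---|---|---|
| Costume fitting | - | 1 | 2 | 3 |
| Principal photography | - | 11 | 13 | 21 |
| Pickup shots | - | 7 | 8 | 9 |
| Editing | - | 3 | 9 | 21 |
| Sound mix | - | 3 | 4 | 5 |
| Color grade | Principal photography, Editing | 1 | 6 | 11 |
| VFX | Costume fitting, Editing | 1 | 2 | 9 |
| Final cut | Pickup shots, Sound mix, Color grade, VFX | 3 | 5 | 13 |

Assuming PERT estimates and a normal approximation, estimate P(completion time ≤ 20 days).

te_Costume fitting = (1 + 4·2 + 3)/6 = 12/6 = 2; σ²_Costume fitting = ((3−1)/6)² = 0.111
te_Principal photography = (11 + 4·13 + 21)/6 = 84/6 = 14; σ²_Principal photography = ((21−11)/6)² = 2.778
te_Pickup shots = (7 + 4·8 + 9)/6 = 48/6 = 8; σ²_Pickup shots = ((9−7)/6)² = 0.111
te_Editing = (3 + 4·9 + 21)/6 = 60/6 = 10; σ²_Editing = ((21−3)/6)² = 9.000
te_Sound mix = (3 + 4·4 + 5)/6 = 24/6 = 4; σ²_Sound mix = ((5−3)/6)² = 0.111
te_Color grade = (1 + 4·6 + 11)/6 = 36/6 = 6; σ²_Color grade = ((11−1)/6)² = 2.778
te_VFX = (1 + 4·2 + 9)/6 = 18/6 = 3; σ²_VFX = ((9−1)/6)² = 1.778
te_Final cut = (3 + 4·5 + 13)/6 = 36/6 = 6; σ²_Final cut = ((13−3)/6)² = 2.778

Forward pass:
ES_Costume fitting = 0; EF_Costume fitting = 2
ES_Principal photography = 0; EF_Principal photography = 14
ES_Pickup shots = 0; EF_Pickup shots = 8
ES_Editing = 0; EF_Editing = 10
ES_Sound mix = 0; EF_Sound mix = 4
ES_Color grade = max(EF_Principal photography=14, EF_Editing=10) = 14; EF_Color grade = 14+6 = 20
ES_VFX = max(EF_Costume fitting=2, EF_Editing=10) = 10; EF_VFX = 10+3 = 13
ES_Final cut = max(EF_Pickup shots=8, EF_Sound mix=4, EF_Color grade=20, EF_VFX=13) = 20; EF_Final cut = 20+6 = 26
Expected project duration μ = 26 days. Critical path: Principal photography → Color grade → Final cut.

Variance along critical path = 2.778 + 2.778 + 2.778 = 8.333; σ = √8.333 = 2.887 days.
Z = (20 − 26) / 2.887 = -2.078
P(T ≤ 20) = Φ(-2.078) ≈ 0.019

0.019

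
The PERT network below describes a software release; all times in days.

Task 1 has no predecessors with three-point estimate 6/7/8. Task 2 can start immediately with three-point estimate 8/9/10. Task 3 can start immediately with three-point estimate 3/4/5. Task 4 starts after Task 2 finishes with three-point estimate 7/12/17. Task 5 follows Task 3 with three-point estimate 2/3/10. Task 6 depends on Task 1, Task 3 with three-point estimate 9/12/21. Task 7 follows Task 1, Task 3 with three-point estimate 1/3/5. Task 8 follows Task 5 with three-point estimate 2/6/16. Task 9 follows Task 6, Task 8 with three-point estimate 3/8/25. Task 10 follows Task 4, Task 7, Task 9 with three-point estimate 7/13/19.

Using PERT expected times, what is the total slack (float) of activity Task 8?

5 days

te_Task 1 = (6 + 4·7 + 8)/6 = 42/6 = 7
te_Task 2 = (8 + 4·9 + 10)/6 = 54/6 = 9
te_Task 3 = (3 + 4·4 + 5)/6 = 24/6 = 4
te_Task 4 = (7 + 4·12 + 17)/6 = 72/6 = 12
te_Task 5 = (2 + 4·3 + 10)/6 = 24/6 = 4
te_Task 6 = (9 + 4·12 + 21)/6 = 78/6 = 13
te_Task 7 = (1 + 4·3 + 5)/6 = 18/6 = 3
te_Task 8 = (2 + 4·6 + 16)/6 = 42/6 = 7
te_Task 9 = (3 + 4·8 + 25)/6 = 60/6 = 10
te_Task 10 = (7 + 4·13 + 19)/6 = 78/6 = 13

Forward pass:
ES_Task 1 = 0; EF_Task 1 = 7
ES_Task 2 = 0; EF_Task 2 = 9
ES_Task 3 = 0; EF_Task 3 = 4
ES_Task 4 = 9; EF_Task 4 = 9+12 = 21
ES_Task 5 = 4; EF_Task 5 = 4+4 = 8
ES_Task 6 = max(EF_Task 1=7, EF_Task 3=4) = 7; EF_Task 6 = 7+13 = 20
ES_Task 7 = max(EF_Task 1=7, EF_Task 3=4) = 7; EF_Task 7 = 7+3 = 10
ES_Task 8 = 8; EF_Task 8 = 8+7 = 15
ES_Task 9 = max(EF_Task 6=20, EF_Task 8=15) = 20; EF_Task 9 = 20+10 = 30
ES_Task 10 = max(EF_Task 4=21, EF_Task 7=10, EF_Task 9=30) = 30; EF_Task 10 = 30+13 = 43
Expected project duration μ = 43 days. Critical path: Task 1 → Task 6 → Task 9 → Task 10.

Backward pass:
LF_Task 10 = 43; LS_Task 10 = 43−13 = 30
LF_Task 9 = LS_Task 10 = 30; LS_Task 9 = 30−10 = 20
LF_Task 8 = LS_Task 9 = 20; LS_Task 8 = 20−7 = 13
LF_Task 7 = LS_Task 10 = 30; LS_Task 7 = 30−3 = 27
LF_Task 6 = LS_Task 9 = 20; LS_Task 6 = 20−13 = 7
LF_Task 5 = LS_Task 8 = 13; LS_Task 5 = 13−4 = 9
LF_Task 4 = LS_Task 10 = 30; LS_Task 4 = 30−12 = 18
LF_Task 3 = min(LS_Task 5=9, LS_Task 6=7, LS_Task 7=27) = 7; LS_Task 3 = 7−4 = 3
LF_Task 2 = LS_Task 4 = 18; LS_Task 2 = 18−9 = 9
LF_Task 1 = min(LS_Task 6=7, LS_Task 7=27) = 7; LS_Task 1 = 7−7 = 0
Slack_Task 8 = LS_Task 8 − ES_Task 8 = 13 − 8 = 5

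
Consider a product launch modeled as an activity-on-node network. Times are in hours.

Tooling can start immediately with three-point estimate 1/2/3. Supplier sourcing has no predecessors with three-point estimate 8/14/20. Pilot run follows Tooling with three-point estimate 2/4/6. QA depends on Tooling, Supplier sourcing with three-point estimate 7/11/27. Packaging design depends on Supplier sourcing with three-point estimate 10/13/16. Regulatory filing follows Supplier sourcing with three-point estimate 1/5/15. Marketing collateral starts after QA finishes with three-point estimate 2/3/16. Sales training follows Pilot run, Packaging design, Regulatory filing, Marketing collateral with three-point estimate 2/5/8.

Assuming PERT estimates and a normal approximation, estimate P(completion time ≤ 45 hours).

0.958

te_Tooling = (1 + 4·2 + 3)/6 = 12/6 = 2; σ²_Tooling = ((3−1)/6)² = 0.111
te_Supplier sourcing = (8 + 4·14 + 20)/6 = 84/6 = 14; σ²_Supplier sourcing = ((20−8)/6)² = 4.000
te_Pilot run = (2 + 4·4 + 6)/6 = 24/6 = 4; σ²_Pilot run = ((6−2)/6)² = 0.444
te_QA = (7 + 4·11 + 27)/6 = 78/6 = 13; σ²_QA = ((27−7)/6)² = 11.111
te_Packaging design = (10 + 4·13 + 16)/6 = 78/6 = 13; σ²_Packaging design = ((16−10)/6)² = 1.000
te_Regulatory filing = (1 + 4·5 + 15)/6 = 36/6 = 6; σ²_Regulatory filing = ((15−1)/6)² = 5.444
te_Marketing collateral = (2 + 4·3 + 16)/6 = 30/6 = 5; σ²_Marketing collateral = ((16−2)/6)² = 5.444
te_Sales training = (2 + 4·5 + 8)/6 = 30/6 = 5; σ²_Sales training = ((8−2)/6)² = 1.000

Forward pass:
ES_Tooling = 0; EF_Tooling = 2
ES_Supplier sourcing = 0; EF_Supplier sourcing = 14
ES_Pilot run = 2; EF_Pilot run = 2+4 = 6
ES_QA = max(EF_Tooling=2, EF_Supplier sourcing=14) = 14; EF_QA = 14+13 = 27
ES_Packaging design = 14; EF_Packaging design = 14+13 = 27
ES_Regulatory filing = 14; EF_Regulatory filing = 14+6 = 20
ES_Marketing collateral = 27; EF_Marketing collateral = 27+5 = 32
ES_Sales training = max(EF_Pilot run=6, EF_Packaging design=27, EF_Regulatory filing=20, EF_Marketing collateral=32) = 32; EF_Sales training = 32+5 = 37
Expected project duration μ = 37 hours. Critical path: Supplier sourcing → QA → Marketing collateral → Sales training.

Variance along critical path = 4.000 + 11.111 + 5.444 + 1.000 = 21.556; σ = √21.556 = 4.643 hours.
Z = (45 − 37) / 4.643 = 1.723
P(T ≤ 45) = Φ(1.723) ≈ 0.958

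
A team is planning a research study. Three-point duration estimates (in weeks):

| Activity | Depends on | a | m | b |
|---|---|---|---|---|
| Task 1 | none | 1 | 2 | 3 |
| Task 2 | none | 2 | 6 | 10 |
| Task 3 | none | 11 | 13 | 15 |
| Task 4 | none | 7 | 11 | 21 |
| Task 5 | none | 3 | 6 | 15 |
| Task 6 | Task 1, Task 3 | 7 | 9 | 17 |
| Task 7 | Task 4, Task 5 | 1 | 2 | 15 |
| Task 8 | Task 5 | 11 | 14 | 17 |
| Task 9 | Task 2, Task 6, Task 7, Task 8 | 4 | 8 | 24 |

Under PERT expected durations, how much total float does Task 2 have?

17 weeks

te_Task 1 = (1 + 4·2 + 3)/6 = 12/6 = 2
te_Task 2 = (2 + 4·6 + 10)/6 = 36/6 = 6
te_Task 3 = (11 + 4·13 + 15)/6 = 78/6 = 13
te_Task 4 = (7 + 4·11 + 21)/6 = 72/6 = 12
te_Task 5 = (3 + 4·6 + 15)/6 = 42/6 = 7
te_Task 6 = (7 + 4·9 + 17)/6 = 60/6 = 10
te_Task 7 = (1 + 4·2 + 15)/6 = 24/6 = 4
te_Task 8 = (11 + 4·14 + 17)/6 = 84/6 = 14
te_Task 9 = (4 + 4·8 + 24)/6 = 60/6 = 10

Forward pass:
ES_Task 1 = 0; EF_Task 1 = 2
ES_Task 2 = 0; EF_Task 2 = 6
ES_Task 3 = 0; EF_Task 3 = 13
ES_Task 4 = 0; EF_Task 4 = 12
ES_Task 5 = 0; EF_Task 5 = 7
ES_Task 6 = max(EF_Task 1=2, EF_Task 3=13) = 13; EF_Task 6 = 13+10 = 23
ES_Task 7 = max(EF_Task 4=12, EF_Task 5=7) = 12; EF_Task 7 = 12+4 = 16
ES_Task 8 = 7; EF_Task 8 = 7+14 = 21
ES_Task 9 = max(EF_Task 2=6, EF_Task 6=23, EF_Task 7=16, EF_Task 8=21) = 23; EF_Task 9 = 23+10 = 33
Expected project duration μ = 33 weeks. Critical path: Task 3 → Task 6 → Task 9.

Backward pass:
LF_Task 9 = 33; LS_Task 9 = 33−10 = 23
LF_Task 8 = LS_Task 9 = 23; LS_Task 8 = 23−14 = 9
LF_Task 7 = LS_Task 9 = 23; LS_Task 7 = 23−4 = 19
LF_Task 6 = LS_Task 9 = 23; LS_Task 6 = 23−10 = 13
LF_Task 5 = min(LS_Task 7=19, LS_Task 8=9) = 9; LS_Task 5 = 9−7 = 2
LF_Task 4 = LS_Task 7 = 19; LS_Task 4 = 19−12 = 7
LF_Task 3 = LS_Task 6 = 13; LS_Task 3 = 13−13 = 0
LF_Task 2 = LS_Task 9 = 23; LS_Task 2 = 23−6 = 17
LF_Task 1 = LS_Task 6 = 13; LS_Task 1 = 13−2 = 11
Slack_Task 2 = LS_Task 2 − ES_Task 2 = 17 − 0 = 17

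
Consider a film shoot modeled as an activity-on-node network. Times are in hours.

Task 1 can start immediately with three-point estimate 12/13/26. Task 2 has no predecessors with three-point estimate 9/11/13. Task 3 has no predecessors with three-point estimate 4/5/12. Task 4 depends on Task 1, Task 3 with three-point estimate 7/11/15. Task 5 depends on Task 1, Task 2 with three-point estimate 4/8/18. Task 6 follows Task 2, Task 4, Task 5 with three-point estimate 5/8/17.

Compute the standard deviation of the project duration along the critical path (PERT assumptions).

3.35 hours

te_Task 1 = (12 + 4·13 + 26)/6 = 90/6 = 15; σ²_Task 1 = ((26−12)/6)² = 5.444
te_Task 2 = (9 + 4·11 + 13)/6 = 66/6 = 11; σ²_Task 2 = ((13−9)/6)² = 0.444
te_Task 3 = (4 + 4·5 + 12)/6 = 36/6 = 6; σ²_Task 3 = ((12−4)/6)² = 1.778
te_Task 4 = (7 + 4·11 + 15)/6 = 66/6 = 11; σ²_Task 4 = ((15−7)/6)² = 1.778
te_Task 5 = (4 + 4·8 + 18)/6 = 54/6 = 9; σ²_Task 5 = ((18−4)/6)² = 5.444
te_Task 6 = (5 + 4·8 + 17)/6 = 54/6 = 9; σ²_Task 6 = ((17−5)/6)² = 4.000

Forward pass:
ES_Task 1 = 0; EF_Task 1 = 15
ES_Task 2 = 0; EF_Task 2 = 11
ES_Task 3 = 0; EF_Task 3 = 6
ES_Task 4 = max(EF_Task 1=15, EF_Task 3=6) = 15; EF_Task 4 = 15+11 = 26
ES_Task 5 = max(EF_Task 1=15, EF_Task 2=11) = 15; EF_Task 5 = 15+9 = 24
ES_Task 6 = max(EF_Task 2=11, EF_Task 4=26, EF_Task 5=24) = 26; EF_Task 6 = 26+9 = 35
Expected project duration μ = 35 hours. Critical path: Task 1 → Task 4 → Task 6.

Variance along critical path = 5.444 + 1.778 + 4.000 = 11.222
σ = √11.222 = 3.350 hours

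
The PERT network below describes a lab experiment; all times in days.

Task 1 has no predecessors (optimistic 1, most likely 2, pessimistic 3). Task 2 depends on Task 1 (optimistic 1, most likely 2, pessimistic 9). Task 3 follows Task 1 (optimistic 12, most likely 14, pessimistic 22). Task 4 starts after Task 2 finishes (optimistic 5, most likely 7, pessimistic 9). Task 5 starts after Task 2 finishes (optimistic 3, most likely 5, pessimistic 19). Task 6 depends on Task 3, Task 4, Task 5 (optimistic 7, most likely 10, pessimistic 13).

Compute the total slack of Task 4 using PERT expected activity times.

te_Task 1 = (1 + 4·2 + 3)/6 = 12/6 = 2
te_Task 2 = (1 + 4·2 + 9)/6 = 18/6 = 3
te_Task 3 = (12 + 4·14 + 22)/6 = 90/6 = 15
te_Task 4 = (5 + 4·7 + 9)/6 = 42/6 = 7
te_Task 5 = (3 + 4·5 + 19)/6 = 42/6 = 7
te_Task 6 = (7 + 4·10 + 13)/6 = 60/6 = 10

Forward pass:
ES_Task 1 = 0; EF_Task 1 = 2
ES_Task 2 = 2; EF_Task 2 = 2+3 = 5
ES_Task 3 = 2; EF_Task 3 = 2+15 = 17
ES_Task 4 = 5; EF_Task 4 = 5+7 = 12
ES_Task 5 = 5; EF_Task 5 = 5+7 = 12
ES_Task 6 = max(EF_Task 3=17, EF_Task 4=12, EF_Task 5=12) = 17; EF_Task 6 = 17+10 = 27
Expected project duration μ = 27 days. Critical path: Task 1 → Task 3 → Task 6.

Backward pass:
LF_Task 6 = 27; LS_Task 6 = 27−10 = 17
LF_Task 5 = LS_Task 6 = 17; LS_Task 5 = 17−7 = 10
LF_Task 4 = LS_Task 6 = 17; LS_Task 4 = 17−7 = 10
LF_Task 3 = LS_Task 6 = 17; LS_Task 3 = 17−15 = 2
LF_Task 2 = min(LS_Task 4=10, LS_Task 5=10) = 10; LS_Task 2 = 10−3 = 7
LF_Task 1 = min(LS_Task 2=7, LS_Task 3=2) = 2; LS_Task 1 = 2−2 = 0
Slack_Task 4 = LS_Task 4 − ES_Task 4 = 10 − 5 = 5

5 days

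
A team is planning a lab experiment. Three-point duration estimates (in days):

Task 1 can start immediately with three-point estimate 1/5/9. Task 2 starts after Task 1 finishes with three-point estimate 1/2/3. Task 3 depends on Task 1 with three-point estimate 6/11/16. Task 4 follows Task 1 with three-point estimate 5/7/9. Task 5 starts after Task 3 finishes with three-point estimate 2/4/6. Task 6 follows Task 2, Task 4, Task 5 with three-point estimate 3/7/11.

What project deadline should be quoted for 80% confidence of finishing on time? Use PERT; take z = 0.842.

29.2 days

te_Task 1 = (1 + 4·5 + 9)/6 = 30/6 = 5; σ²_Task 1 = ((9−1)/6)² = 1.778
te_Task 2 = (1 + 4·2 + 3)/6 = 12/6 = 2; σ²_Task 2 = ((3−1)/6)² = 0.111
te_Task 3 = (6 + 4·11 + 16)/6 = 66/6 = 11; σ²_Task 3 = ((16−6)/6)² = 2.778
te_Task 4 = (5 + 4·7 + 9)/6 = 42/6 = 7; σ²_Task 4 = ((9−5)/6)² = 0.444
te_Task 5 = (2 + 4·4 + 6)/6 = 24/6 = 4; σ²_Task 5 = ((6−2)/6)² = 0.444
te_Task 6 = (3 + 4·7 + 11)/6 = 42/6 = 7; σ²_Task 6 = ((11−3)/6)² = 1.778

Forward pass:
ES_Task 1 = 0; EF_Task 1 = 5
ES_Task 2 = 5; EF_Task 2 = 5+2 = 7
ES_Task 3 = 5; EF_Task 3 = 5+11 = 16
ES_Task 4 = 5; EF_Task 4 = 5+7 = 12
ES_Task 5 = 16; EF_Task 5 = 16+4 = 20
ES_Task 6 = max(EF_Task 2=7, EF_Task 4=12, EF_Task 5=20) = 20; EF_Task 6 = 20+7 = 27
Expected project duration μ = 27 days. Critical path: Task 1 → Task 3 → Task 5 → Task 6.

Variance along critical path = 1.778 + 2.778 + 0.444 + 1.778 = 6.778; σ = 2.603 days.
D = μ + z·σ = 27 + 0.842·2.603 = 29.2 days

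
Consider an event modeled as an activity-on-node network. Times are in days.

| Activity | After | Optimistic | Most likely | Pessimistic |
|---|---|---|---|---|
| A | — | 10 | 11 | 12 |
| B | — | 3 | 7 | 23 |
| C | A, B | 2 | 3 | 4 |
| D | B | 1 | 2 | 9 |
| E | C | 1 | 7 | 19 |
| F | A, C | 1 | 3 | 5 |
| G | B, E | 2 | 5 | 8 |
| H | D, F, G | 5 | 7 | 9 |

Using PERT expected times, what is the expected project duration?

te_A = (10 + 4·11 + 12)/6 = 66/6 = 11
te_B = (3 + 4·7 + 23)/6 = 54/6 = 9
te_C = (2 + 4·3 + 4)/6 = 18/6 = 3
te_D = (1 + 4·2 + 9)/6 = 18/6 = 3
te_E = (1 + 4·7 + 19)/6 = 48/6 = 8
te_F = (1 + 4·3 + 5)/6 = 18/6 = 3
te_G = (2 + 4·5 + 8)/6 = 30/6 = 5
te_H = (5 + 4·7 + 9)/6 = 42/6 = 7

Forward pass:
ES_A = 0; EF_A = 11
ES_B = 0; EF_B = 9
ES_C = max(EF_A=11, EF_B=9) = 11; EF_C = 11+3 = 14
ES_D = 9; EF_D = 9+3 = 12
ES_E = 14; EF_E = 14+8 = 22
ES_F = max(EF_A=11, EF_C=14) = 14; EF_F = 14+3 = 17
ES_G = max(EF_B=9, EF_E=22) = 22; EF_G = 22+5 = 27
ES_H = max(EF_D=12, EF_F=17, EF_G=27) = 27; EF_H = 27+7 = 34
Expected project duration μ = 34 days. Critical path: A → C → E → G → H.

34 days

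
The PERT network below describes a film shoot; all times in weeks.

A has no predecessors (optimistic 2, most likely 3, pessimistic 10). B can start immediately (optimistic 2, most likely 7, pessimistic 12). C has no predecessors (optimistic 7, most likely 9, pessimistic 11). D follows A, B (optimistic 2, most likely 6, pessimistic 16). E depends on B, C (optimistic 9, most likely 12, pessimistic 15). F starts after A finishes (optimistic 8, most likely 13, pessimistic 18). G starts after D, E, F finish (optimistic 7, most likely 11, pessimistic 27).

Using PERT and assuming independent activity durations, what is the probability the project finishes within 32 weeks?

te_A = (2 + 4·3 + 10)/6 = 24/6 = 4; σ²_A = ((10−2)/6)² = 1.778
te_B = (2 + 4·7 + 12)/6 = 42/6 = 7; σ²_B = ((12−2)/6)² = 2.778
te_C = (7 + 4·9 + 11)/6 = 54/6 = 9; σ²_C = ((11−7)/6)² = 0.444
te_D = (2 + 4·6 + 16)/6 = 42/6 = 7; σ²_D = ((16−2)/6)² = 5.444
te_E = (9 + 4·12 + 15)/6 = 72/6 = 12; σ²_E = ((15−9)/6)² = 1.000
te_F = (8 + 4·13 + 18)/6 = 78/6 = 13; σ²_F = ((18−8)/6)² = 2.778
te_G = (7 + 4·11 + 27)/6 = 78/6 = 13; σ²_G = ((27−7)/6)² = 11.111

Forward pass:
ES_A = 0; EF_A = 4
ES_B = 0; EF_B = 7
ES_C = 0; EF_C = 9
ES_D = max(EF_A=4, EF_B=7) = 7; EF_D = 7+7 = 14
ES_E = max(EF_B=7, EF_C=9) = 9; EF_E = 9+12 = 21
ES_F = 4; EF_F = 4+13 = 17
ES_G = max(EF_D=14, EF_E=21, EF_F=17) = 21; EF_G = 21+13 = 34
Expected project duration μ = 34 weeks. Critical path: C → E → G.

Variance along critical path = 0.444 + 1.000 + 11.111 = 12.556; σ = √12.556 = 3.543 weeks.
Z = (32 − 34) / 3.543 = -0.564
P(T ≤ 32) = Φ(-0.564) ≈ 0.286

0.286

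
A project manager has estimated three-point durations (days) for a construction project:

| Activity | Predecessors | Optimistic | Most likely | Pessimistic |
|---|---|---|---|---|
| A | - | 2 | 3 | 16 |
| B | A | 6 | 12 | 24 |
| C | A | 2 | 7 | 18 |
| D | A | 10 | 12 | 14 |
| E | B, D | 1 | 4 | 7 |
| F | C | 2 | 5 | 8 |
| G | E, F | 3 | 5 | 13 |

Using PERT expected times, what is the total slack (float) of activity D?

te_A = (2 + 4·3 + 16)/6 = 30/6 = 5
te_B = (6 + 4·12 + 24)/6 = 78/6 = 13
te_C = (2 + 4·7 + 18)/6 = 48/6 = 8
te_D = (10 + 4·12 + 14)/6 = 72/6 = 12
te_E = (1 + 4·4 + 7)/6 = 24/6 = 4
te_F = (2 + 4·5 + 8)/6 = 30/6 = 5
te_G = (3 + 4·5 + 13)/6 = 36/6 = 6

Forward pass:
ES_A = 0; EF_A = 5
ES_B = 5; EF_B = 5+13 = 18
ES_C = 5; EF_C = 5+8 = 13
ES_D = 5; EF_D = 5+12 = 17
ES_E = max(EF_B=18, EF_D=17) = 18; EF_E = 18+4 = 22
ES_F = 13; EF_F = 13+5 = 18
ES_G = max(EF_E=22, EF_F=18) = 22; EF_G = 22+6 = 28
Expected project duration μ = 28 days. Critical path: A → B → E → G.

Backward pass:
LF_G = 28; LS_G = 28−6 = 22
LF_F = LS_G = 22; LS_F = 22−5 = 17
LF_E = LS_G = 22; LS_E = 22−4 = 18
LF_D = LS_E = 18; LS_D = 18−12 = 6
LF_C = LS_F = 17; LS_C = 17−8 = 9
LF_B = LS_E = 18; LS_B = 18−13 = 5
LF_A = min(LS_B=5, LS_C=9, LS_D=6) = 5; LS_A = 5−5 = 0
Slack_D = LS_D − ES_D = 6 − 5 = 1

1 days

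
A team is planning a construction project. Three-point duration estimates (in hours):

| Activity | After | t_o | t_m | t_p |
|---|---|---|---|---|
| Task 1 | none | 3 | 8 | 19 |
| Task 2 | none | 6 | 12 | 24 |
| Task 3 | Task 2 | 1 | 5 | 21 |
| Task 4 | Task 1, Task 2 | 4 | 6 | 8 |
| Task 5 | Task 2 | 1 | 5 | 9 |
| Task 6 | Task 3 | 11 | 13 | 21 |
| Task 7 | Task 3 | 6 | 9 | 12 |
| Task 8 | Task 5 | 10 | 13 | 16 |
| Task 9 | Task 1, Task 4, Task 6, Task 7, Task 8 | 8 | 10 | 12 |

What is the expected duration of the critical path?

44 hours

te_Task 1 = (3 + 4·8 + 19)/6 = 54/6 = 9
te_Task 2 = (6 + 4·12 + 24)/6 = 78/6 = 13
te_Task 3 = (1 + 4·5 + 21)/6 = 42/6 = 7
te_Task 4 = (4 + 4·6 + 8)/6 = 36/6 = 6
te_Task 5 = (1 + 4·5 + 9)/6 = 30/6 = 5
te_Task 6 = (11 + 4·13 + 21)/6 = 84/6 = 14
te_Task 7 = (6 + 4·9 + 12)/6 = 54/6 = 9
te_Task 8 = (10 + 4·13 + 16)/6 = 78/6 = 13
te_Task 9 = (8 + 4·10 + 12)/6 = 60/6 = 10

Forward pass:
ES_Task 1 = 0; EF_Task 1 = 9
ES_Task 2 = 0; EF_Task 2 = 13
ES_Task 3 = 13; EF_Task 3 = 13+7 = 20
ES_Task 4 = max(EF_Task 1=9, EF_Task 2=13) = 13; EF_Task 4 = 13+6 = 19
ES_Task 5 = 13; EF_Task 5 = 13+5 = 18
ES_Task 6 = 20; EF_Task 6 = 20+14 = 34
ES_Task 7 = 20; EF_Task 7 = 20+9 = 29
ES_Task 8 = 18; EF_Task 8 = 18+13 = 31
ES_Task 9 = max(EF_Task 1=9, EF_Task 4=19, EF_Task 6=34, EF_Task 7=29, EF_Task 8=31) = 34; EF_Task 9 = 34+10 = 44
Expected project duration μ = 44 hours. Critical path: Task 2 → Task 3 → Task 6 → Task 9.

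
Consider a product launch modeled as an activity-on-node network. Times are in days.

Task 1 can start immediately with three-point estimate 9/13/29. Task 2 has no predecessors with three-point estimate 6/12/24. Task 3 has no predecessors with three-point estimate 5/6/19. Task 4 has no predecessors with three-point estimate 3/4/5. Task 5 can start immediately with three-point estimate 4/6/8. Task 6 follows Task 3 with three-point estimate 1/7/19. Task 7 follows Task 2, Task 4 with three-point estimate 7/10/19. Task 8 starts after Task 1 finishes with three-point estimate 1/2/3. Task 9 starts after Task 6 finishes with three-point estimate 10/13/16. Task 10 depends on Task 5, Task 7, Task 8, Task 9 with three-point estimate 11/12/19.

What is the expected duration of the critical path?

te_Task 1 = (9 + 4·13 + 29)/6 = 90/6 = 15
te_Task 2 = (6 + 4·12 + 24)/6 = 78/6 = 13
te_Task 3 = (5 + 4·6 + 19)/6 = 48/6 = 8
te_Task 4 = (3 + 4·4 + 5)/6 = 24/6 = 4
te_Task 5 = (4 + 4·6 + 8)/6 = 36/6 = 6
te_Task 6 = (1 + 4·7 + 19)/6 = 48/6 = 8
te_Task 7 = (7 + 4·10 + 19)/6 = 66/6 = 11
te_Task 8 = (1 + 4·2 + 3)/6 = 12/6 = 2
te_Task 9 = (10 + 4·13 + 16)/6 = 78/6 = 13
te_Task 10 = (11 + 4·12 + 19)/6 = 78/6 = 13

Forward pass:
ES_Task 1 = 0; EF_Task 1 = 15
ES_Task 2 = 0; EF_Task 2 = 13
ES_Task 3 = 0; EF_Task 3 = 8
ES_Task 4 = 0; EF_Task 4 = 4
ES_Task 5 = 0; EF_Task 5 = 6
ES_Task 6 = 8; EF_Task 6 = 8+8 = 16
ES_Task 7 = max(EF_Task 2=13, EF_Task 4=4) = 13; EF_Task 7 = 13+11 = 24
ES_Task 8 = 15; EF_Task 8 = 15+2 = 17
ES_Task 9 = 16; EF_Task 9 = 16+13 = 29
ES_Task 10 = max(EF_Task 5=6, EF_Task 7=24, EF_Task 8=17, EF_Task 9=29) = 29; EF_Task 10 = 29+13 = 42
Expected project duration μ = 42 days. Critical path: Task 3 → Task 6 → Task 9 → Task 10.

42 days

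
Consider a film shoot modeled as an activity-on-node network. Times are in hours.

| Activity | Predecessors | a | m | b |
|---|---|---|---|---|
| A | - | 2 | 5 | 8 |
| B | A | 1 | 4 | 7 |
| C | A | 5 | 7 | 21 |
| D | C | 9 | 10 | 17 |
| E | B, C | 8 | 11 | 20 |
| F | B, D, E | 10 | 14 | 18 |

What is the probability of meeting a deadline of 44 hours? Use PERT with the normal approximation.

0.858

te_A = (2 + 4·5 + 8)/6 = 30/6 = 5; σ²_A = ((8−2)/6)² = 1.000
te_B = (1 + 4·4 + 7)/6 = 24/6 = 4; σ²_B = ((7−1)/6)² = 1.000
te_C = (5 + 4·7 + 21)/6 = 54/6 = 9; σ²_C = ((21−5)/6)² = 7.111
te_D = (9 + 4·10 + 17)/6 = 66/6 = 11; σ²_D = ((17−9)/6)² = 1.778
te_E = (8 + 4·11 + 20)/6 = 72/6 = 12; σ²_E = ((20−8)/6)² = 4.000
te_F = (10 + 4·14 + 18)/6 = 84/6 = 14; σ²_F = ((18−10)/6)² = 1.778

Forward pass:
ES_A = 0; EF_A = 5
ES_B = 5; EF_B = 5+4 = 9
ES_C = 5; EF_C = 5+9 = 14
ES_D = 14; EF_D = 14+11 = 25
ES_E = max(EF_B=9, EF_C=14) = 14; EF_E = 14+12 = 26
ES_F = max(EF_B=9, EF_D=25, EF_E=26) = 26; EF_F = 26+14 = 40
Expected project duration μ = 40 hours. Critical path: A → C → E → F.

Variance along critical path = 1.000 + 7.111 + 4.000 + 1.778 = 13.889; σ = √13.889 = 3.727 hours.
Z = (44 − 40) / 3.727 = 1.073
P(T ≤ 44) = Φ(1.073) ≈ 0.858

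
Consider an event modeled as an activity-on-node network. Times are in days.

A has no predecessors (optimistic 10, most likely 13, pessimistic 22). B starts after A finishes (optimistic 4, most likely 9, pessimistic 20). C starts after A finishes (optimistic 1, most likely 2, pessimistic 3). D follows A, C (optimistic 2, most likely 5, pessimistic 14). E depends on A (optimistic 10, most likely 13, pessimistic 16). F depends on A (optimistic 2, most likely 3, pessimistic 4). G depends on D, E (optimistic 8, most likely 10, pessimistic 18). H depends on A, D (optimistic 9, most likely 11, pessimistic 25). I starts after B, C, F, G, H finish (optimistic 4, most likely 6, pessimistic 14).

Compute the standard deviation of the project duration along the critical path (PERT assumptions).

te_A = (10 + 4·13 + 22)/6 = 84/6 = 14; σ²_A = ((22−10)/6)² = 4.000
te_B = (4 + 4·9 + 20)/6 = 60/6 = 10; σ²_B = ((20−4)/6)² = 7.111
te_C = (1 + 4·2 + 3)/6 = 12/6 = 2; σ²_C = ((3−1)/6)² = 0.111
te_D = (2 + 4·5 + 14)/6 = 36/6 = 6; σ²_D = ((14−2)/6)² = 4.000
te_E = (10 + 4·13 + 16)/6 = 78/6 = 13; σ²_E = ((16−10)/6)² = 1.000
te_F = (2 + 4·3 + 4)/6 = 18/6 = 3; σ²_F = ((4−2)/6)² = 0.111
te_G = (8 + 4·10 + 18)/6 = 66/6 = 11; σ²_G = ((18−8)/6)² = 2.778
te_H = (9 + 4·11 + 25)/6 = 78/6 = 13; σ²_H = ((25−9)/6)² = 7.111
te_I = (4 + 4·6 + 14)/6 = 42/6 = 7; σ²_I = ((14−4)/6)² = 2.778

Forward pass:
ES_A = 0; EF_A = 14
ES_B = 14; EF_B = 14+10 = 24
ES_C = 14; EF_C = 14+2 = 16
ES_D = max(EF_A=14, EF_C=16) = 16; EF_D = 16+6 = 22
ES_E = 14; EF_E = 14+13 = 27
ES_F = 14; EF_F = 14+3 = 17
ES_G = max(EF_D=22, EF_E=27) = 27; EF_G = 27+11 = 38
ES_H = max(EF_A=14, EF_D=22) = 22; EF_H = 22+13 = 35
ES_I = max(EF_B=24, EF_C=16, EF_F=17, EF_G=38, EF_H=35) = 38; EF_I = 38+7 = 45
Expected project duration μ = 45 days. Critical path: A → E → G → I.

Variance along critical path = 4.000 + 1.000 + 2.778 + 2.778 = 10.556
σ = √10.556 = 3.249 days

3.25 days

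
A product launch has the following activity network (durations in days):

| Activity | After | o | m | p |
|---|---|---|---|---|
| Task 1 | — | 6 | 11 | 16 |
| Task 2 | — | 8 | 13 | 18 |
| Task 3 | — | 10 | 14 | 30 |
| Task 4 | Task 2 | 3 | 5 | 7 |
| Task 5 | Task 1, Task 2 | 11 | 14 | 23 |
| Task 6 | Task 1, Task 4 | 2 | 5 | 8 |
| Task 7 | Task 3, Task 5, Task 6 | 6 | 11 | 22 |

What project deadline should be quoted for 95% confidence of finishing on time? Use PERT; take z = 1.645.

46.1 days

te_Task 1 = (6 + 4·11 + 16)/6 = 66/6 = 11; σ²_Task 1 = ((16−6)/6)² = 2.778
te_Task 2 = (8 + 4·13 + 18)/6 = 78/6 = 13; σ²_Task 2 = ((18−8)/6)² = 2.778
te_Task 3 = (10 + 4·14 + 30)/6 = 96/6 = 16; σ²_Task 3 = ((30−10)/6)² = 11.111
te_Task 4 = (3 + 4·5 + 7)/6 = 30/6 = 5; σ²_Task 4 = ((7−3)/6)² = 0.444
te_Task 5 = (11 + 4·14 + 23)/6 = 90/6 = 15; σ²_Task 5 = ((23−11)/6)² = 4.000
te_Task 6 = (2 + 4·5 + 8)/6 = 30/6 = 5; σ²_Task 6 = ((8−2)/6)² = 1.000
te_Task 7 = (6 + 4·11 + 22)/6 = 72/6 = 12; σ²_Task 7 = ((22−6)/6)² = 7.111

Forward pass:
ES_Task 1 = 0; EF_Task 1 = 11
ES_Task 2 = 0; EF_Task 2 = 13
ES_Task 3 = 0; EF_Task 3 = 16
ES_Task 4 = 13; EF_Task 4 = 13+5 = 18
ES_Task 5 = max(EF_Task 1=11, EF_Task 2=13) = 13; EF_Task 5 = 13+15 = 28
ES_Task 6 = max(EF_Task 1=11, EF_Task 4=18) = 18; EF_Task 6 = 18+5 = 23
ES_Task 7 = max(EF_Task 3=16, EF_Task 5=28, EF_Task 6=23) = 28; EF_Task 7 = 28+12 = 40
Expected project duration μ = 40 days. Critical path: Task 2 → Task 5 → Task 7.

Variance along critical path = 2.778 + 4.000 + 7.111 = 13.889; σ = 3.727 days.
D = μ + z·σ = 40 + 1.645·3.727 = 46.1 days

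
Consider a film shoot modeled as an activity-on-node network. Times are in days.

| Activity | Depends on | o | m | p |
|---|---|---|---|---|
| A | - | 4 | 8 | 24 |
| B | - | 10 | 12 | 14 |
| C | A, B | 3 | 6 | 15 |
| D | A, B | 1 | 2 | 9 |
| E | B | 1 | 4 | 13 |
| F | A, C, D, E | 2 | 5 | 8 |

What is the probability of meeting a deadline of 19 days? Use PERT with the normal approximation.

te_A = (4 + 4·8 + 24)/6 = 60/6 = 10; σ²_A = ((24−4)/6)² = 11.111
te_B = (10 + 4·12 + 14)/6 = 72/6 = 12; σ²_B = ((14−10)/6)² = 0.444
te_C = (3 + 4·6 + 15)/6 = 42/6 = 7; σ²_C = ((15−3)/6)² = 4.000
te_D = (1 + 4·2 + 9)/6 = 18/6 = 3; σ²_D = ((9−1)/6)² = 1.778
te_E = (1 + 4·4 + 13)/6 = 30/6 = 5; σ²_E = ((13−1)/6)² = 4.000
te_F = (2 + 4·5 + 8)/6 = 30/6 = 5; σ²_F = ((8−2)/6)² = 1.000

Forward pass:
ES_A = 0; EF_A = 10
ES_B = 0; EF_B = 12
ES_C = max(EF_A=10, EF_B=12) = 12; EF_C = 12+7 = 19
ES_D = max(EF_A=10, EF_B=12) = 12; EF_D = 12+3 = 15
ES_E = 12; EF_E = 12+5 = 17
ES_F = max(EF_A=10, EF_C=19, EF_D=15, EF_E=17) = 19; EF_F = 19+5 = 24
Expected project duration μ = 24 days. Critical path: B → C → F.

Variance along critical path = 0.444 + 4.000 + 1.000 = 5.444; σ = √5.444 = 2.333 days.
Z = (19 − 24) / 2.333 = -2.143
P(T ≤ 19) = Φ(-2.143) ≈ 0.016

0.016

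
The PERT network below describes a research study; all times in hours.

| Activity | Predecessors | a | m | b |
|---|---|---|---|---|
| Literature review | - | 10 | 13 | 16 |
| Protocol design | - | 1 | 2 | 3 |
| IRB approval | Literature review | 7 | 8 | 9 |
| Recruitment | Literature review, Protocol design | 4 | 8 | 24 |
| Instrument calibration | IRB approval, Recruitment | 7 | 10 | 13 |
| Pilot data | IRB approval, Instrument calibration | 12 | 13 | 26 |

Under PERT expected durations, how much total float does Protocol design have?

te_Literature review = (10 + 4·13 + 16)/6 = 78/6 = 13
te_Protocol design = (1 + 4·2 + 3)/6 = 12/6 = 2
te_IRB approval = (7 + 4·8 + 9)/6 = 48/6 = 8
te_Recruitment = (4 + 4·8 + 24)/6 = 60/6 = 10
te_Instrument calibration = (7 + 4·10 + 13)/6 = 60/6 = 10
te_Pilot data = (12 + 4·13 + 26)/6 = 90/6 = 15

Forward pass:
ES_Literature review = 0; EF_Literature review = 13
ES_Protocol design = 0; EF_Protocol design = 2
ES_IRB approval = 13; EF_IRB approval = 13+8 = 21
ES_Recruitment = max(EF_Literature review=13, EF_Protocol design=2) = 13; EF_Recruitment = 13+10 = 23
ES_Instrument calibration = max(EF_IRB approval=21, EF_Recruitment=23) = 23; EF_Instrument calibration = 23+10 = 33
ES_Pilot data = max(EF_IRB approval=21, EF_Instrument calibration=33) = 33; EF_Pilot data = 33+15 = 48
Expected project duration μ = 48 hours. Critical path: Literature review → Recruitment → Instrument calibration → Pilot data.

Backward pass:
LF_Pilot data = 48; LS_Pilot data = 48−15 = 33
LF_Instrument calibration = LS_Pilot data = 33; LS_Instrument calibration = 33−10 = 23
LF_Recruitment = LS_Instrument calibration = 23; LS_Recruitment = 23−10 = 13
LF_IRB approval = min(LS_Instrument calibration=23, LS_Pilot data=33) = 23; LS_IRB approval = 23−8 = 15
LF_Protocol design = LS_Recruitment = 13; LS_Protocol design = 13−2 = 11
LF_Literature review = min(LS_IRB approval=15, LS_Recruitment=13) = 13; LS_Literature review = 13−13 = 0
Slack_Protocol design = LS_Protocol design − ES_Protocol design = 11 − 0 = 11

11 hours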